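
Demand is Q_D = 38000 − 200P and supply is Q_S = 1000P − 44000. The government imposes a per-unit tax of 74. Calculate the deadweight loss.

In inverse form: demand P = 190 − 0.005Q, supply P = 44 + 0.001Q.
Competitive equilibrium: 190 − 0.005Q = 44 + 0.001Q → Q* = 24333.3333, P* = 68.3333.
With the tax, the buyer price exceeds the seller price by 74: (190 − 0.005Q) − (44 + 0.001Q) = 74 → Q' = 12000.
ΔQ = 24333.3333 − 12000 = 12333.3333; the wedge equals the tax, 74.
The triangle = ½ × 12333.3333 × 74 = 456333.33.

456333.33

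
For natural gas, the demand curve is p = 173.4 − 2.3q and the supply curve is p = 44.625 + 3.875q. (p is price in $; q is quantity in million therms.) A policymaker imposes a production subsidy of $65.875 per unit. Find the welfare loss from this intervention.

$351.38 million

Competitive equilibrium: 173.4 − 2.3q = 44.625 + 3.875q → q* = 20.8543, p* = 125.4352.
The subsidy lowers effective supply by 65.875: p = 3.875q − 21.25.
New quantity: 173.4 − 2.3q = 3.875q − 21.25 → q' = 31.5223.
Overproduction Δq = 31.5223 − 20.8543 = 10.668; wedge = subsidy = 65.875.
The triangle = ½ × 10.668 × 65.875 = $351.38 million.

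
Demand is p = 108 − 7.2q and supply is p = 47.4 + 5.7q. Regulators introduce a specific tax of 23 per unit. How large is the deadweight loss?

Competitive equilibrium: 108 − 7.2q = 47.4 + 5.7q → q* = 4.6977, p* = 74.1767.
With the tax, the buyer price exceeds the seller price by 23: (108 − 7.2q) − (47.4 + 5.7q) = 23 → q' = 2.9147.
Δq = 4.6977 − 2.9147 = 1.783; the wedge equals the tax, 23.
Welfare loss = ½ × 1.783 × 23 = 20.50.

20.50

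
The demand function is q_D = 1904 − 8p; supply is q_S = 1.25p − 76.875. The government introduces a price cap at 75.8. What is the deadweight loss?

13831.89

In inverse form: demand p = 238 − 0.125q, supply p = 61.5 + 0.8q.
Competitive equilibrium: 238 − 0.125q = 61.5 + 0.8q → q* = 190.8108, p* = 214.1486.
At the ceiling p = 75.8, quantity supplied = (75.8 − 61.5)/0.8 = 17.875.
Willingness to pay at q' = 17.875: 238 − 0.125·17.875 = 235.7656.
Δq = 190.8108 − 17.875 = 172.9358; wedge = 235.7656 − 75.8 = 159.9656.
Deadweight loss = ½ × 172.9358 × 159.9656 = 13831.89.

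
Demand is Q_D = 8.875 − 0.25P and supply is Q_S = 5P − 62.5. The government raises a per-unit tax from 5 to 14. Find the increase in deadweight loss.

In inverse form: demand P = 35.5 − 4Q, supply P = 12.5 + 0.2Q.
Competitive equilibrium: 35.5 − 4Q = 12.5 + 0.2Q → Q* = 5.4762, P* = 13.5952.
For a per-unit tax t: ΔQ = t/4.2, so DWL = ½·t·(t/4.2) = t²/8.4.
At t = 5: DWL = 2.976. At t = 14: DWL = 23.333.
Increase = 23.333 − 2.976 = 20.36.

20.36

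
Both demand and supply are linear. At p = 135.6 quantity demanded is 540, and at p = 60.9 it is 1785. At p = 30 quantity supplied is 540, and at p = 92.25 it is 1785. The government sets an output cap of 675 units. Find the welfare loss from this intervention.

Demand slope = (60.9 − 135.6)/(1785 − 540) = −0.06, so p = 168 − 0.06q.
Supply slope = (92.25 − 30)/(1785 − 540) = 0.05, so p = 3 + 0.05q.
Competitive equilibrium: 168 − 0.06q = 3 + 0.05q → q* = 1500, p* = 78.
At q = 675: demand price = 168 − 0.06·675 = 127.5; supply price = 3 + 0.05·675 = 36.75.
Δq = 1500 − 675 = 825; wedge = 127.5 − 36.75 = 90.75.
The triangle = ½ × 825 × 90.75 = 37434.375.

37434.375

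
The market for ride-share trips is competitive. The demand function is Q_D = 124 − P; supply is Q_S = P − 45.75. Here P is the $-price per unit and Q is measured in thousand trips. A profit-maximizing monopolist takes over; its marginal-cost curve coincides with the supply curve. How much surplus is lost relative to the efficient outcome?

$170.09 thousand

In inverse form: demand P = 124 − Q, supply P = 45.75 + Q.
Competitive equilibrium: 124 − Q = 45.75 + Q → Q* = 39.125, P* = 84.875.
Marginal revenue: MR = 124 − 2Q. Set MR = MC: 124 − 2Q = 45.75 + Q → Q_m = 26.0833.
Price P_m = 124 − 1·26.0833 = 97.9167; MC(Q_m) = 45.75 + 1·26.0833 = 71.8333.
Competitive Q* = 39.125, so ΔQ = 13.0417; wedge = 97.9167 − 71.8333 = 26.0834.
The triangle = ½ × 13.0417 × 26.0834 = $170.09 thousand.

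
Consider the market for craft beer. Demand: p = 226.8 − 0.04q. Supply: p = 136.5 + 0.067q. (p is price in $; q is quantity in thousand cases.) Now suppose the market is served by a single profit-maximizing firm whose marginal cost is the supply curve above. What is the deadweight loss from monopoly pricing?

$2821.29 thousand

Competitive equilibrium: 226.8 − 0.04q = 136.5 + 0.067q → q* = 843.9252, p* = 193.043.
Marginal revenue: MR = 226.8 − 0.08q. Set MR = MC: 226.8 − 0.08q = 136.5 + 0.067q → q_m = 614.2857.
Price p_m = 226.8 − 0.04·614.2857 = 202.2286; MC(q_m) = 136.5 + 0.067·614.2857 = 177.6571.
Competitive q* = 843.9252, so Δq = 229.6395; wedge = 202.2286 − 177.6571 = 24.5715.
DWL = ½ × 229.6395 × 24.5715 = $2821.29 thousand.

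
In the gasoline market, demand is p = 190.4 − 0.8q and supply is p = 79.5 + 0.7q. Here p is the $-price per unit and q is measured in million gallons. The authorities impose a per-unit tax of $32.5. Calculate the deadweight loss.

$352.08 million

Competitive equilibrium: 190.4 − 0.8q = 79.5 + 0.7q → q* = 73.9333, p* = 131.2533.
With the tax, the buyer price exceeds the seller price by 32.5: (190.4 − 0.8q) − (79.5 + 0.7q) = 32.5 → q' = 52.2667.
Δq = 73.9333 − 52.2667 = 21.6666; the wedge equals the tax, 32.5.
Deadweight loss = ½ × 21.6666 × 32.5 = $352.08 million.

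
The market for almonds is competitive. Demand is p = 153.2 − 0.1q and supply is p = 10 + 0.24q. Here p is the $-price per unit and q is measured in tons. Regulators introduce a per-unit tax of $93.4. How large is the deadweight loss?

Competitive equilibrium: 153.2 − 0.1q = 10 + 0.24q → q* = 421.17647, p* = 111.08235.
With the tax, the buyer price exceeds the seller price by 93.4: (153.2 − 0.1q) − (10 + 0.24q) = 93.4 → q' = 146.47059.
Δq = 421.17647 − 146.47059 = 274.70588; the wedge equals the tax, 93.4.
Welfare loss = ½ × 274.70588 × 93.4 = $12828.76.

$12828.76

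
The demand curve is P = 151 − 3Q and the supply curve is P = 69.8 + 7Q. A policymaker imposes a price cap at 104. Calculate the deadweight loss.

Competitive equilibrium: 151 − 3Q = 69.8 + 7Q → Q* = 8.12, P* = 126.64.
At the ceiling P = 104, quantity supplied = (104 − 69.8)/7 = 4.8857.
Willingness to pay at Q' = 4.8857: 151 − 3·4.8857 = 136.3429.
ΔQ = 8.12 − 4.8857 = 3.2343; wedge = 136.3429 − 104 = 32.3429.
Welfare loss = ½ × 3.2343 × 32.3429 = 52.30.

52.30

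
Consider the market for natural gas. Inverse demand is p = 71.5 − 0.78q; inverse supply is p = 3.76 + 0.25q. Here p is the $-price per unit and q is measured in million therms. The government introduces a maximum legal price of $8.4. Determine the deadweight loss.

$1147.68 million

Competitive equilibrium: 71.5 − 0.78q = 3.76 + 0.25q → q* = 65.767, p* = 20.2017.
At the ceiling p = 8.4, quantity supplied = (8.4 − 3.76)/0.25 = 18.56.
Willingness to pay at q' = 18.56: 71.5 − 0.78·18.56 = 57.0232.
Δq = 65.767 − 18.56 = 47.207; wedge = 57.0232 − 8.4 = 48.6232.
Welfare loss = ½ × 47.207 × 48.6232 = $1147.68 million.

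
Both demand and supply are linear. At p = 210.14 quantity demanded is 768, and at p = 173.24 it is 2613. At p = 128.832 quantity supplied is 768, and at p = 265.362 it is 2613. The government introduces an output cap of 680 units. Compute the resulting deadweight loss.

Demand slope = (173.24 − 210.14)/(2613 − 768) = −0.02, so p = 225.5 − 0.02q.
Supply slope = (265.362 − 128.832)/(2613 − 768) = 0.074, so p = 72 + 0.074q.
Competitive equilibrium: 225.5 − 0.02q = 72 + 0.074q → q* = 1632.9787, p* = 192.8404.
At q = 680: demand price = 225.5 − 0.02·680 = 211.9; supply price = 72 + 0.074·680 = 122.32.
Δq = 1632.9787 − 680 = 952.9787; wedge = 211.9 − 122.32 = 89.58.
Welfare loss = ½ × 952.9787 × 89.58 = 42683.92.

42683.92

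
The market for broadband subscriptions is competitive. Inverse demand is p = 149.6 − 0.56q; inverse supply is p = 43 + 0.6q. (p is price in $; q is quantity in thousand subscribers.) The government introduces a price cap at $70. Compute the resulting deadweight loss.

Competitive equilibrium: 149.6 − 0.56q = 43 + 0.6q → q* = 91.8966, p* = 98.1379.
At the ceiling p = 70, quantity supplied = (70 − 43)/0.6 = 45.
Willingness to pay at q' = 45: 149.6 − 0.56·45 = 124.4.
Δq = 91.8966 − 45 = 46.8966; wedge = 124.4 − 70 = 54.4.
DWL = ½ × 46.8966 × 54.4 = $1275.59 thousand.

$1275.59 thousand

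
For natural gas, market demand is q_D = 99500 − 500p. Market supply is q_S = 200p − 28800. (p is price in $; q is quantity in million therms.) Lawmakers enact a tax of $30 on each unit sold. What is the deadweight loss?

In inverse form: demand p = 199 − 0.002q, supply p = 144 + 0.005q.
Competitive equilibrium: 199 − 0.002q = 144 + 0.005q → q* = 7857.1429, p* = 183.2857.
With the tax, the buyer price exceeds the seller price by 30: (199 − 0.002q) − (144 + 0.005q) = 30 → q' = 3571.4286.
Δq = 7857.1429 − 3571.4286 = 4285.7143; the wedge equals the tax, 30.
Welfare loss = ½ × 4285.7143 × 30 = $64285.71 million.

$64285.71 million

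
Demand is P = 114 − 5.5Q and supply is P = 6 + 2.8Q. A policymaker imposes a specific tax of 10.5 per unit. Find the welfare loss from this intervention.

Competitive equilibrium: 114 − 5.5Q = 6 + 2.8Q → Q* = 13.012, P* = 42.4337.
With the tax, the buyer price exceeds the seller price by 10.5: (114 − 5.5Q) − (6 + 2.8Q) = 10.5 → Q' = 11.747.
ΔQ = 13.012 − 11.747 = 1.265; the wedge equals the tax, 10.5.
Deadweight loss = ½ × 1.265 × 10.5 = 6.64.

6.64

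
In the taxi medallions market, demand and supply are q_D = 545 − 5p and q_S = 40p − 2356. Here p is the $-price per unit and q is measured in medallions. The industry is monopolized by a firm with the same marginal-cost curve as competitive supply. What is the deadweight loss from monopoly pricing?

In inverse form: demand p = 109 − 0.2q, supply p = 58.9 + 0.025q.
Competitive equilibrium: 109 − 0.2q = 58.9 + 0.025q → q* = 222.6667, p* = 64.4667.
Marginal revenue: MR = 109 − 0.4q. Set MR = MC: 109 − 0.4q = 58.9 + 0.025q → q_m = 117.8824.
Price p_m = 109 − 0.2·117.8824 = 85.4235; MC(q_m) = 58.9 + 0.025·117.8824 = 61.8471.
Competitive q* = 222.6667, so Δq = 104.7843; wedge = 85.4235 − 61.8471 = 23.5764.
The triangle = ½ × 104.7843 × 23.5764 = $1235.22.

$1235.22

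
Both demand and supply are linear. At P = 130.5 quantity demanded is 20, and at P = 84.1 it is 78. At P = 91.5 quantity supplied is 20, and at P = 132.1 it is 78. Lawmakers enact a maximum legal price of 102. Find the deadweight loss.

Demand slope = (84.1 − 130.5)/(78 − 20) = −0.8, so P = 146.5 − 0.8Q.
Supply slope = (132.1 − 91.5)/(78 − 20) = 0.7, so P = 77.5 + 0.7Q.
Competitive equilibrium: 146.5 − 0.8Q = 77.5 + 0.7Q → Q* = 46, P* = 109.7.
At the ceiling P = 102, quantity supplied = (102 − 77.5)/0.7 = 35.
Willingness to pay at Q' = 35: 146.5 − 0.8·35 = 118.5.
ΔQ = 46 − 35 = 11; wedge = 118.5 − 102 = 16.5.
DWL = ½ × 11 × 16.5 = 90.75.

90.75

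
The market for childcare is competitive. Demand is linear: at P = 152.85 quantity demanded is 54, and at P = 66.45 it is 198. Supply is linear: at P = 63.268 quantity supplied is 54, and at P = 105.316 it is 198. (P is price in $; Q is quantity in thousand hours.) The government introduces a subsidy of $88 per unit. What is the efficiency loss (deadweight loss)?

Demand slope = (66.45 − 152.85)/(198 − 54) = −0.6, so P = 185.25 − 0.6Q.
Supply slope = (105.316 − 63.268)/(198 − 54) = 0.292, so P = 47.5 + 0.292Q.
Competitive equilibrium: 185.25 − 0.6Q = 47.5 + 0.292Q → Q* = 154.4283, P* = 92.593.
The subsidy lowers effective supply by 88: P = 0.292Q − 40.5.
New quantity: 185.25 − 0.6Q = 0.292Q − 40.5 → Q' = 253.083.
Overproduction ΔQ = 253.083 − 154.4283 = 98.6547; wedge = subsidy = 88.
DWL = ½ × 98.6547 × 88 = $4340.81 thousand.

$4340.81 thousand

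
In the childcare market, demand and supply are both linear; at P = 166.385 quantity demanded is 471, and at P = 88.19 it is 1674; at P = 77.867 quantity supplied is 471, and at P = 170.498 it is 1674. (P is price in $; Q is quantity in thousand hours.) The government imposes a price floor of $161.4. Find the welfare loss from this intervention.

$21218.52 thousand

Demand slope = (88.19 − 166.385)/(1674 − 471) = −0.065, so P = 197 − 0.065Q.
Supply slope = (170.498 − 77.867)/(1674 − 471) = 0.077, so P = 41.6 + 0.077Q.
Competitive equilibrium: 197 − 0.065Q = 41.6 + 0.077Q → Q* = 1094.3662, P* = 125.8662.
At the floor P = 161.4, quantity demanded = (197 − 161.4)/0.065 = 547.6923.
Sellers' marginal cost at Q' = 547.6923: 41.6 + 0.077·547.6923 = 83.7723.
ΔQ = 1094.3662 − 547.6923 = 546.6739; wedge = 161.4 − 83.7723 = 77.6277.
The triangle = ½ × 546.6739 × 77.6277 = $21218.52 thousand.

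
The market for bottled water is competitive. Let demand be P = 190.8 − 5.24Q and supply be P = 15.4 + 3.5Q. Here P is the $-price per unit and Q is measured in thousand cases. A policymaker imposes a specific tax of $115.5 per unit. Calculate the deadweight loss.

$763.17 thousand

Competitive equilibrium: 190.8 − 5.24Q = 15.4 + 3.5Q → Q* = 20.0686, P* = 85.6403.
With the tax, the buyer price exceeds the seller price by 115.5: (190.8 − 5.24Q) − (15.4 + 3.5Q) = 115.5 → Q' = 6.8535.
ΔQ = 20.0686 − 6.8535 = 13.2151; the wedge equals the tax, 115.5.
Welfare loss = ½ × 13.2151 × 115.5 = $763.17 thousand.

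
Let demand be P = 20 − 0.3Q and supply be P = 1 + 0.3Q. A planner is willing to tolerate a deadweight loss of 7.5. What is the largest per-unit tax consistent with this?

3

Competitive equilibrium: 20 − 0.3Q = 1 + 0.3Q → Q* = 31.6667, P* = 10.5.
A tax t gives ΔQ = t/0.6 and wedge t, so DWL = t²/1.2.
t²/1.2 = 7.5 → t² = 9 → t = 3.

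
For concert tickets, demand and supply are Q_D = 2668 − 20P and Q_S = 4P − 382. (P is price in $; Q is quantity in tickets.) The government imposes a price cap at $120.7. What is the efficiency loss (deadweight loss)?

$97.79

In inverse form: demand P = 133.4 − 0.05Q, supply P = 95.5 + 0.25Q.
Competitive equilibrium: 133.4 − 0.05Q = 95.5 + 0.25Q → Q* = 126.3333, P* = 127.0833.
At the ceiling P = 120.7, quantity supplied = (120.7 − 95.5)/0.25 = 100.8.
Willingness to pay at Q' = 100.8: 133.4 − 0.05·100.8 = 128.36.
ΔQ = 126.3333 − 100.8 = 25.5333; wedge = 128.36 − 120.7 = 7.66.
Deadweight loss = ½ × 25.5333 × 7.66 = $97.79.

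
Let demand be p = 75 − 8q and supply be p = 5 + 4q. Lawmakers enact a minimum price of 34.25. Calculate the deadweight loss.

Competitive equilibrium: 75 − 8q = 5 + 4q → q* = 5.8333, p* = 28.3333.
At the floor p = 34.25, quantity demanded = (75 − 34.25)/8 = 5.0938.
Sellers' marginal cost at q' = 5.0938: 5 + 4·5.0938 = 25.3752.
Δq = 5.8333 − 5.0938 = 0.7395; wedge = 34.25 − 25.3752 = 8.8748.
Deadweight loss = ½ × 0.7395 × 8.8748 = 3.28.

3.28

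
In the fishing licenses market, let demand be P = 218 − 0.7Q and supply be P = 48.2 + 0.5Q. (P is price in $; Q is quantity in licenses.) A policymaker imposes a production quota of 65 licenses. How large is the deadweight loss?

$3511.35

Competitive equilibrium: 218 − 0.7Q = 48.2 + 0.5Q → Q* = 141.5, P* = 118.95.
At Q = 65: demand price = 218 − 0.7·65 = 172.5; supply price = 48.2 + 0.5·65 = 80.7.
ΔQ = 141.5 − 65 = 76.5; wedge = 172.5 − 80.7 = 91.8.
The triangle = ½ × 76.5 × 91.8 = $3511.35.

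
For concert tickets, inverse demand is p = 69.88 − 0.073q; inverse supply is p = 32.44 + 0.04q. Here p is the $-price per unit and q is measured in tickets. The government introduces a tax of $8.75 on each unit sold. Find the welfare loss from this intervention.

Competitive equilibrium: 69.88 − 0.073q = 32.44 + 0.04q → q* = 331.3274, p* = 45.6931.
With the tax, the buyer price exceeds the seller price by 8.75: (69.88 − 0.073q) − (32.44 + 0.04q) = 8.75 → q' = 253.8938.
Δq = 331.3274 − 253.8938 = 77.4336; the wedge equals the tax, 8.75.
DWL = ½ × 77.4336 × 8.75 = $338.77.

$338.77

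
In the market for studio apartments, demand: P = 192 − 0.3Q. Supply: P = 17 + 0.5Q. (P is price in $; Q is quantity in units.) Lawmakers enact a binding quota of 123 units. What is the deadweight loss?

$3667.225

Competitive equilibrium: 192 − 0.3Q = 17 + 0.5Q → Q* = 218.75, P* = 126.375.
At Q = 123: demand price = 192 − 0.3·123 = 155.1; supply price = 17 + 0.5·123 = 78.5.
ΔQ = 218.75 − 123 = 95.75; wedge = 155.1 − 78.5 = 76.6.
Deadweight loss = ½ × 95.75 × 76.6 = $3667.225.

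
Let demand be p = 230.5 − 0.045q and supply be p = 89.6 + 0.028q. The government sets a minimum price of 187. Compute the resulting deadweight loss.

33882.04

Competitive equilibrium: 230.5 − 0.045q = 89.6 + 0.028q → q* = 1930.13699, p* = 143.64384.
At the floor p = 187, quantity demanded = (230.5 − 187)/0.045 = 966.66667.
Sellers' marginal cost at q' = 966.66667: 89.6 + 0.028·966.66667 = 116.66667.
Δq = 1930.13699 − 966.66667 = 963.47032; wedge = 187 − 116.66667 = 70.33333.
DWL = ½ × 963.47032 × 70.33333 = 33882.04.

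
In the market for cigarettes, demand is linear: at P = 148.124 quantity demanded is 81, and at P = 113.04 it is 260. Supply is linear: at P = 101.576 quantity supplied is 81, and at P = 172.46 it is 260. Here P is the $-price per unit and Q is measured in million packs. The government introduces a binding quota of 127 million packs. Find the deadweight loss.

Demand slope = (113.04 − 148.124)/(260 − 81) = −0.196, so P = 164 − 0.196Q.
Supply slope = (172.46 − 101.576)/(260 − 81) = 0.396, so P = 69.5 + 0.396Q.
Competitive equilibrium: 164 − 0.196Q = 69.5 + 0.396Q → Q* = 159.62838, P* = 132.71284.
At Q = 127: demand price = 164 − 0.196·127 = 139.108; supply price = 69.5 + 0.396·127 = 119.792.
ΔQ = 159.62838 − 127 = 32.62838; wedge = 139.108 − 119.792 = 19.316.
The triangle = ½ × 32.62838 × 19.316 = $315.12 million.

$315.12 million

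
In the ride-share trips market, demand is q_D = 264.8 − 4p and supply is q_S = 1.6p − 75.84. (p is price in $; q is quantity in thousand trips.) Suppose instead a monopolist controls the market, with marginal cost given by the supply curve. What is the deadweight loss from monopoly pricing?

$9.97 thousand

In inverse form: demand p = 66.2 − 0.25q, supply p = 47.4 + 0.625q.
Competitive equilibrium: 66.2 − 0.25q = 47.4 + 0.625q → q* = 21.4857, p* = 60.8286.
Marginal revenue: MR = 66.2 − 0.5q. Set MR = MC: 66.2 − 0.5q = 47.4 + 0.625q → q_m = 16.7111.
Price p_m = 66.2 − 0.25·16.7111 = 62.0222; MC(q_m) = 47.4 + 0.625·16.7111 = 57.8444.
Competitive q* = 21.4857, so Δq = 4.7746; wedge = 62.0222 − 57.8444 = 4.1778.
DWL = ½ × 4.7746 × 4.1778 = $9.97 thousand.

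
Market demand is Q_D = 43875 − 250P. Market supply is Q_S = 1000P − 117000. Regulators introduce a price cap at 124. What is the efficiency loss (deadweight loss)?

55225

In inverse form: demand P = 175.5 − 0.004Q, supply P = 117 + 0.001Q.
Competitive equilibrium: 175.5 − 0.004Q = 117 + 0.001Q → Q* = 11700, P* = 128.7.
At the ceiling P = 124, quantity supplied = (124 − 117)/0.001 = 7000.
Willingness to pay at Q' = 7000: 175.5 − 0.004·7000 = 147.5.
ΔQ = 11700 − 7000 = 4700; wedge = 147.5 − 124 = 23.5.
The triangle = ½ × 4700 × 23.5 = 55225.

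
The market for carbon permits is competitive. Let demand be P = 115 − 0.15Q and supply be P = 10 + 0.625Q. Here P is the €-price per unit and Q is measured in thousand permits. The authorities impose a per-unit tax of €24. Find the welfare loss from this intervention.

€371.61 thousand

Competitive equilibrium: 115 − 0.15Q = 10 + 0.625Q → Q* = 135.4839, P* = 94.6774.
With the tax, the buyer price exceeds the seller price by 24: (115 − 0.15Q) − (10 + 0.625Q) = 24 → Q' = 104.5161.
ΔQ = 135.4839 − 104.5161 = 30.9678; the wedge equals the tax, 24.
DWL = ½ × 30.9678 × 24 = €371.61 thousand.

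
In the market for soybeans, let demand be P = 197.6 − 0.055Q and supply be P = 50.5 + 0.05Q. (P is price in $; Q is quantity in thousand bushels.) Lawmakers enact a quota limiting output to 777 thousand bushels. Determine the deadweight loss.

Competitive equilibrium: 197.6 − 0.055Q = 50.5 + 0.05Q → Q* = 1400.9524, P* = 120.5476.
At Q = 777: demand price = 197.6 − 0.055·777 = 154.865; supply price = 50.5 + 0.05·777 = 89.35.
ΔQ = 1400.9524 − 777 = 623.9524; wedge = 154.865 − 89.35 = 65.515.
Deadweight loss = ½ × 623.9524 × 65.515 = $20439.12 thousand.

$20439.12 thousand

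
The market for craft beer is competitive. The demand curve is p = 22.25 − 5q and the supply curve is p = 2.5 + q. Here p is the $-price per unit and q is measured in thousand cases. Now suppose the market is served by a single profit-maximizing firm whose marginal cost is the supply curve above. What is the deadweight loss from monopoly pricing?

Competitive equilibrium: 22.25 − 5q = 2.5 + q → q* = 3.2917, p* = 5.7917.
Marginal revenue: MR = 22.25 − 10q. Set MR = MC: 22.25 − 10q = 2.5 + q → q_m = 1.7955.
Price p_m = 22.25 − 5·1.7955 = 13.2725; MC(q_m) = 2.5 + 1·1.7955 = 4.2955.
Competitive q* = 3.2917, so Δq = 1.4962; wedge = 13.2725 − 4.2955 = 8.977.
DWL = ½ × 1.4962 × 8.977 = $6.72 thousand.

$6.72 thousand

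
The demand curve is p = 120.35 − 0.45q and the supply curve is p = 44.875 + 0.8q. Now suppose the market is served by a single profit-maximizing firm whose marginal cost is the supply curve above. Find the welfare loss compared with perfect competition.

Competitive equilibrium: 120.35 − 0.45q = 44.875 + 0.8q → q* = 60.38, p* = 93.179.
Marginal revenue: MR = 120.35 − 0.9q. Set MR = MC: 120.35 − 0.9q = 44.875 + 0.8q → q_m = 44.3971.
Price p_m = 120.35 − 0.45·44.3971 = 100.3713; MC(q_m) = 44.875 + 0.8·44.3971 = 80.3927.
Competitive q* = 60.38, so Δq = 15.9829; wedge = 100.3713 − 80.3927 = 19.9786.
Welfare loss = ½ × 15.9829 × 19.9786 = 159.66.

159.66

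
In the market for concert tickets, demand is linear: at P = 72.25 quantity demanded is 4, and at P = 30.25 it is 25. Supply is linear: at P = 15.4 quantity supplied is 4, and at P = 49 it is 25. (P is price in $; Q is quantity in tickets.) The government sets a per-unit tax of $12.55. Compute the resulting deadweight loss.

Demand slope = (30.25 − 72.25)/(25 − 4) = −2, so P = 80.25 − 2Q.
Supply slope = (49 − 15.4)/(25 − 4) = 1.6, so P = 9 + 1.6Q.
Competitive equilibrium: 80.25 − 2Q = 9 + 1.6Q → Q* = 19.7917, P* = 40.6667.
With the tax, the buyer price exceeds the seller price by 12.55: (80.25 − 2Q) − (9 + 1.6Q) = 12.55 → Q' = 16.3056.
ΔQ = 19.7917 − 16.3056 = 3.4861; the wedge equals the tax, 12.55.
Welfare loss = ½ × 3.4861 × 12.55 = $21.88.

$21.88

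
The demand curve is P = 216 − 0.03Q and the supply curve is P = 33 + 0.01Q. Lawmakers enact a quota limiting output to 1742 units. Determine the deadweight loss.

160517.78

Competitive equilibrium: 216 − 0.03Q = 33 + 0.01Q → Q* = 4575, P* = 78.75.
At Q = 1742: demand price = 216 − 0.03·1742 = 163.74; supply price = 33 + 0.01·1742 = 50.42.
ΔQ = 4575 − 1742 = 2833; wedge = 163.74 − 50.42 = 113.32.
Welfare loss = ½ × 2833 × 113.32 = 160517.78.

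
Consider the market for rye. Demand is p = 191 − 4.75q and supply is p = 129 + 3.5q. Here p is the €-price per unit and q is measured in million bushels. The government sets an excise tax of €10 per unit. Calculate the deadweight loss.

Competitive equilibrium: 191 − 4.75q = 129 + 3.5q → q* = 7.5152, p* = 155.303.
With the tax, the buyer price exceeds the seller price by 10: (191 − 4.75q) − (129 + 3.5q) = 10 → q' = 6.303.
Δq = 7.5152 − 6.303 = 1.2122; the wedge equals the tax, 10.
Deadweight loss = ½ × 1.2122 × 10 = €6.06 million.

€6.06 million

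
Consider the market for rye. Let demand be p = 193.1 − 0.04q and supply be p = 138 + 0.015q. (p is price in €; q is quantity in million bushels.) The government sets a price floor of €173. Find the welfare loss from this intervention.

€6856.26 million

Competitive equilibrium: 193.1 − 0.04q = 138 + 0.015q → q* = 1001.8182, p* = 153.0273.
At the floor p = 173, quantity demanded = (193.1 − 173)/0.04 = 502.5.
Sellers' marginal cost at q' = 502.5: 138 + 0.015·502.5 = 145.5375.
Δq = 1001.8182 − 502.5 = 499.3182; wedge = 173 − 145.5375 = 27.4625.
Deadweight loss = ½ × 499.3182 × 27.4625 = €6856.26 million.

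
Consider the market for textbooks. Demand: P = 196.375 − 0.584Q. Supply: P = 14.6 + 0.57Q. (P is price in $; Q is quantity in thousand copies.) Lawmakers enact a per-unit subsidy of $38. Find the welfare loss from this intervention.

$625.65 thousand

Competitive equilibrium: 196.375 − 0.584Q = 14.6 + 0.57Q → Q* = 157.5173, P* = 104.3849.
The subsidy lowers effective supply by 38: P = 0.57Q − 23.4.
New quantity: 196.375 − 0.584Q = 0.57Q − 23.4 → Q' = 190.4463.
Overproduction ΔQ = 190.4463 − 157.5173 = 32.929; wedge = subsidy = 38.
Deadweight loss = ½ × 32.929 × 38 = $625.65 thousand.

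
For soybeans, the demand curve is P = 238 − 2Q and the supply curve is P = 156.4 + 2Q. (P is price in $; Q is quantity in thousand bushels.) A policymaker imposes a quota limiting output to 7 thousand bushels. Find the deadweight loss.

$359.12 thousand

Competitive equilibrium: 238 − 2Q = 156.4 + 2Q → Q* = 20.4, P* = 197.2.
At Q = 7: demand price = 238 − 2·7 = 224; supply price = 156.4 + 2·7 = 170.4.
ΔQ = 20.4 − 7 = 13.4; wedge = 224 − 170.4 = 53.6.
The triangle = ½ × 13.4 × 53.6 = $359.12 thousand.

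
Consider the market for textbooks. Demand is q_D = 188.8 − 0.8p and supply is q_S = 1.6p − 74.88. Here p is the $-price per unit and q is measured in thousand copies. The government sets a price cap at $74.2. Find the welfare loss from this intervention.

In inverse form: demand p = 236 − 1.25q, supply p = 46.8 + 0.625q.
Competitive equilibrium: 236 − 1.25q = 46.8 + 0.625q → q* = 100.9067, p* = 109.8667.
At the ceiling p = 74.2, quantity supplied = (74.2 − 46.8)/0.625 = 43.84.
Willingness to pay at q' = 43.84: 236 − 1.25·43.84 = 181.2.
Δq = 100.9067 − 43.84 = 57.0667; wedge = 181.2 − 74.2 = 107.
DWL = ½ × 57.0667 × 107 = $3053.07 thousand.

$3053.07 thousand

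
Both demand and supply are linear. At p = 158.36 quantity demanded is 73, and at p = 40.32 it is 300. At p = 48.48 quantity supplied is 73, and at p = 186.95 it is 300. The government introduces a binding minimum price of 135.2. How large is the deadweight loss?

1569.20

Demand slope = (40.32 − 158.36)/(300 − 73) = −0.52, so p = 196.32 − 0.52q.
Supply slope = (186.95 − 48.48)/(300 − 73) = 0.61, so p = 3.95 + 0.61q.
Competitive equilibrium: 196.32 − 0.52q = 3.95 + 0.61q → q* = 170.23894, p* = 107.79575.
At the floor p = 135.2, quantity demanded = (196.32 − 135.2)/0.52 = 117.53846.
Sellers' marginal cost at q' = 117.53846: 3.95 + 0.61·117.53846 = 75.64846.
Δq = 170.23894 − 117.53846 = 52.70048; wedge = 135.2 − 75.64846 = 59.55154.
Welfare loss = ½ × 52.70048 × 59.55154 = 1569.20.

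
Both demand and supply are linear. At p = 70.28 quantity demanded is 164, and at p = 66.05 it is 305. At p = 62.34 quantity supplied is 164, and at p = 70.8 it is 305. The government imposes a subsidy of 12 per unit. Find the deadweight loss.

Demand slope = (66.05 − 70.28)/(305 − 164) = −0.03, so p = 75.2 − 0.03q.
Supply slope = (70.8 − 62.34)/(305 − 164) = 0.06, so p = 52.5 + 0.06q.
Competitive equilibrium: 75.2 − 0.03q = 52.5 + 0.06q → q* = 252.2222, p* = 67.6333.
The subsidy lowers effective supply by 12: p = 40.5 + 0.06q.
New quantity: 75.2 − 0.03q = 40.5 + 0.06q → q' = 385.5556.
Overproduction Δq = 385.5556 − 252.2222 = 133.3334; wedge = subsidy = 12.
The triangle = ½ × 133.3334 × 12 = 800.

800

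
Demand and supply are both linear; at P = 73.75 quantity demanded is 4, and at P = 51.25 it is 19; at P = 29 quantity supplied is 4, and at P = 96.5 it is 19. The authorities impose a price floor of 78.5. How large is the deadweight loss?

Demand slope = (51.25 − 73.75)/(19 − 4) = −1.5, so P = 79.75 − 1.5Q.
Supply slope = (96.5 − 29)/(19 − 4) = 4.5, so P = 11 + 4.5Q.
Competitive equilibrium: 79.75 − 1.5Q = 11 + 4.5Q → Q* = 11.4583, P* = 62.5625.
At the floor P = 78.5, quantity demanded = (79.75 − 78.5)/1.5 = 0.8333.
Sellers' marginal cost at Q' = 0.8333: 11 + 4.5·0.8333 = 14.7499.
ΔQ = 11.4583 − 0.8333 = 10.625; wedge = 78.5 − 14.7499 = 63.7501.
DWL = ½ × 10.625 × 63.7501 = 338.67.

338.67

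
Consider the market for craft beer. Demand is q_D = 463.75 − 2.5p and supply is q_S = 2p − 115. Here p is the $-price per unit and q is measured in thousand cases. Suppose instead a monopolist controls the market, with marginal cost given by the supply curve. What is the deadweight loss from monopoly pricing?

$861.75 thousand

In inverse form: demand p = 185.5 − 0.4q, supply p = 57.5 + 0.5q.
Competitive equilibrium: 185.5 − 0.4q = 57.5 + 0.5q → q* = 142.2222, p* = 128.6111.
Marginal revenue: MR = 185.5 − 0.8q. Set MR = MC: 185.5 − 0.8q = 57.5 + 0.5q → q_m = 98.4615.
Price p_m = 185.5 − 0.4·98.4615 = 146.1154; MC(q_m) = 57.5 + 0.5·98.4615 = 106.7308.
Competitive q* = 142.2222, so Δq = 43.7607; wedge = 146.1154 − 106.7308 = 39.3846.
Deadweight loss = ½ × 43.7607 × 39.3846 = $861.75 thousand.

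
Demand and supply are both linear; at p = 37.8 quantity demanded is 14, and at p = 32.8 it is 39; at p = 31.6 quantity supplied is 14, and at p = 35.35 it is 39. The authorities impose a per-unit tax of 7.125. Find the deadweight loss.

72.52

Demand slope = (32.8 − 37.8)/(39 − 14) = −0.2, so p = 40.6 − 0.2q.
Supply slope = (35.35 − 31.6)/(39 − 14) = 0.15, so p = 29.5 + 0.15q.
Competitive equilibrium: 40.6 − 0.2q = 29.5 + 0.15q → q* = 31.7143, p* = 34.2571.
With the tax, the buyer price exceeds the seller price by 7.125: (40.6 − 0.2q) − (29.5 + 0.15q) = 7.125 → q' = 11.3571.
Δq = 31.7143 − 11.3571 = 20.3572; the wedge equals the tax, 7.125.
Welfare loss = ½ × 20.3572 × 7.125 = 72.52.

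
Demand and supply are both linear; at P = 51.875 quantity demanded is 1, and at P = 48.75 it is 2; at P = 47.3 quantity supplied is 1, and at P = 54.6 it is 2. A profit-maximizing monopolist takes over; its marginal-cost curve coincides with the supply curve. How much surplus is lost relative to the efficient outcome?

0.57

Demand slope = (48.75 − 51.875)/(2 − 1) = −3.125, so P = 55 − 3.125Q.
Supply slope = (54.6 − 47.3)/(2 − 1) = 7.3, so P = 40 + 7.3Q.
Competitive equilibrium: 55 − 3.125Q = 40 + 7.3Q → Q* = 1.4388, P* = 50.5036.
Marginal revenue: MR = 55 − 6.25Q. Set MR = MC: 55 − 6.25Q = 40 + 7.3Q → Q_m = 1.107.
Price P_m = 55 − 3.125·1.107 = 51.5406; MC(Q_m) = 40 + 7.3·1.107 = 48.0811.
Competitive Q* = 1.4388, so ΔQ = 0.3318; wedge = 51.5406 − 48.0811 = 3.4595.
The triangle = ½ × 0.3318 × 3.4595 = 0.57.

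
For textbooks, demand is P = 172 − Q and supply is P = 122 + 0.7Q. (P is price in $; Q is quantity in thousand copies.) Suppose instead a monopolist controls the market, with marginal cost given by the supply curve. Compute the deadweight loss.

Competitive equilibrium: 172 − Q = 122 + 0.7Q → Q* = 29.4118, P* = 142.5882.
Marginal revenue: MR = 172 − 2Q. Set MR = MC: 172 − 2Q = 122 + 0.7Q → Q_m = 18.5185.
Price P_m = 172 − 1·18.5185 = 153.4815; MC(Q_m) = 122 + 0.7·18.5185 = 134.963.
Competitive Q* = 29.4118, so ΔQ = 10.8933; wedge = 153.4815 − 134.963 = 18.5185.
DWL = ½ × 10.8933 × 18.5185 = $100.86 thousand.

$100.86 thousand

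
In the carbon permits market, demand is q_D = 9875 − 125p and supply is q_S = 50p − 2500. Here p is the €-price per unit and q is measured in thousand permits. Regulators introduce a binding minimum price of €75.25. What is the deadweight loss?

€4500.28 thousand

In inverse form: demand p = 79 − 0.008q, supply p = 50 + 0.02q.
Competitive equilibrium: 79 − 0.008q = 50 + 0.02q → q* = 1035.7143, p* = 70.7143.
At the floor p = 75.25, quantity demanded = (79 − 75.25)/0.008 = 468.75.
Sellers' marginal cost at q' = 468.75: 50 + 0.02·468.75 = 59.375.
Δq = 1035.7143 − 468.75 = 566.9643; wedge = 75.25 − 59.375 = 15.875.
Welfare loss = ½ × 566.9643 × 15.875 = €4500.28 thousand.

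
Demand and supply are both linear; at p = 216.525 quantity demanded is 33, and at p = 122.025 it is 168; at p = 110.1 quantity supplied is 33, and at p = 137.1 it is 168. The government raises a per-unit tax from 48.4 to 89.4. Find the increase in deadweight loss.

3138.78

Demand slope = (122.025 − 216.525)/(168 − 33) = −0.7, so p = 239.625 − 0.7q.
Supply slope = (137.1 − 110.1)/(168 − 33) = 0.2, so p = 103.5 + 0.2q.
Competitive equilibrium: 239.625 − 0.7q = 103.5 + 0.2q → q* = 151.25, p* = 133.75.
For a per-unit tax t: Δq = t/0.9, so DWL = ½·t·(t/0.9) = t²/1.8.
At t = 48.4: DWL = 1301.422. At t = 89.4: DWL = 4440.2.
Increase = 4440.2 − 1301.422 = 3138.78.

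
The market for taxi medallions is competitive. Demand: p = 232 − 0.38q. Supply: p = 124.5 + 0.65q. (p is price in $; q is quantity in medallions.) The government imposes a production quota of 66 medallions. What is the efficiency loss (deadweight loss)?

Competitive equilibrium: 232 − 0.38q = 124.5 + 0.65q → q* = 104.3689, p* = 192.3398.
At q = 66: demand price = 232 − 0.38·66 = 206.92; supply price = 124.5 + 0.65·66 = 167.4.
Δq = 104.3689 − 66 = 38.3689; wedge = 206.92 − 167.4 = 39.52.
Deadweight loss = ½ × 38.3689 × 39.52 = $758.17.

$758.17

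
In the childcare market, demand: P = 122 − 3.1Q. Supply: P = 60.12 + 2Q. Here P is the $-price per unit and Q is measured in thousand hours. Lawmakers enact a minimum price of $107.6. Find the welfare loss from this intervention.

$142.99 thousand

Competitive equilibrium: 122 − 3.1Q = 60.12 + 2Q → Q* = 12.13333, P* = 84.38667.
At the floor P = 107.6, quantity demanded = (122 − 107.6)/3.1 = 4.64516.
Sellers' marginal cost at Q' = 4.64516: 60.12 + 2·4.64516 = 69.41032.
ΔQ = 12.13333 − 4.64516 = 7.48817; wedge = 107.6 − 69.41032 = 38.18968.
The triangle = ½ × 7.48817 × 38.18968 = $142.99 thousand.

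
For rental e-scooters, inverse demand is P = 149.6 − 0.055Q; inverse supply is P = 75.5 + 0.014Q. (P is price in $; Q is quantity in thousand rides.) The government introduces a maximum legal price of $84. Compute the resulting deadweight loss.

Competitive equilibrium: 149.6 − 0.055Q = 75.5 + 0.014Q → Q* = 1073.91304, P* = 90.53478.
At the ceiling P = 84, quantity supplied = (84 − 75.5)/0.014 = 607.14286.
Willingness to pay at Q' = 607.14286: 149.6 − 0.055·607.14286 = 116.20714.
ΔQ = 1073.91304 − 607.14286 = 466.77018; wedge = 116.20714 − 84 = 32.20714.
Deadweight loss = ½ × 466.77018 × 32.20714 = $7516.67 thousand.

$7516.67 thousand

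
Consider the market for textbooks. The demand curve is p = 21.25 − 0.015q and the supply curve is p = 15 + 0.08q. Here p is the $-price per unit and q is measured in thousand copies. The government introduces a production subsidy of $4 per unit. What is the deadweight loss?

$84.21 thousand

Competitive equilibrium: 21.25 − 0.015q = 15 + 0.08q → q* = 65.7895, p* = 20.2632.
The subsidy lowers effective supply by 4: p = 11 + 0.08q.
New quantity: 21.25 − 0.015q = 11 + 0.08q → q' = 107.8947.
Overproduction Δq = 107.8947 − 65.7895 = 42.1052; wedge = subsidy = 4.
Welfare loss = ½ × 42.1052 × 4 = $84.21 thousand.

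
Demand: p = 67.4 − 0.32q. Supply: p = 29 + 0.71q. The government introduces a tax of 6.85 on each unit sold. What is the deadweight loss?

22.78

Competitive equilibrium: 67.4 − 0.32q = 29 + 0.71q → q* = 37.2816, p* = 55.4699.
With the tax, the buyer price exceeds the seller price by 6.85: (67.4 − 0.32q) − (29 + 0.71q) = 6.85 → q' = 30.6311.
Δq = 37.2816 − 30.6311 = 6.6505; the wedge equals the tax, 6.85.
Welfare loss = ½ × 6.6505 × 6.85 = 22.78.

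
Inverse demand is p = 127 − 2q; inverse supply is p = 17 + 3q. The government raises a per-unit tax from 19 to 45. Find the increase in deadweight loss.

166.40

Competitive equilibrium: 127 − 2q = 17 + 3q → q* = 22, p* = 83.
For a per-unit tax t: Δq = t/5, so DWL = ½·t·(t/5) = t²/10.
At t = 19: DWL = 36.1. At t = 45: DWL = 202.5.
Increase = 202.5 − 36.1 = 166.40.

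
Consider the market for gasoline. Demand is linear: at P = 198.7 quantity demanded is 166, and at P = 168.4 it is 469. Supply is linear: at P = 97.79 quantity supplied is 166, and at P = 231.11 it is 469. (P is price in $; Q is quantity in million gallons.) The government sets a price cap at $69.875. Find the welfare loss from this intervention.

$16917.36 million

Demand slope = (168.4 − 198.7)/(469 − 166) = −0.1, so P = 215.3 − 0.1Q.
Supply slope = (231.11 − 97.79)/(469 − 166) = 0.44, so P = 24.75 + 0.44Q.
Competitive equilibrium: 215.3 − 0.1Q = 24.75 + 0.44Q → Q* = 352.8704, P* = 180.013.
At the ceiling P = 69.875, quantity supplied = (69.875 − 24.75)/0.44 = 102.5568.
Willingness to pay at Q' = 102.5568: 215.3 − 0.1·102.5568 = 205.0443.
ΔQ = 352.8704 − 102.5568 = 250.3136; wedge = 205.0443 − 69.875 = 135.1693.
Welfare loss = ½ × 250.3136 × 135.1693 = $16917.36 million.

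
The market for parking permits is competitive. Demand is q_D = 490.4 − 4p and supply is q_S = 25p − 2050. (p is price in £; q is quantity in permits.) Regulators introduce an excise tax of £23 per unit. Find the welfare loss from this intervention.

£912.07

In inverse form: demand p = 122.6 − 0.25q, supply p = 82 + 0.04q.
Competitive equilibrium: 122.6 − 0.25q = 82 + 0.04q → q* = 140, p* = 87.6.
With the tax, the buyer price exceeds the seller price by 23: (122.6 − 0.25q) − (82 + 0.04q) = 23 → q' = 60.6897.
Δq = 140 − 60.6897 = 79.3103; the wedge equals the tax, 23.
Welfare loss = ½ × 79.3103 × 23 = £912.07.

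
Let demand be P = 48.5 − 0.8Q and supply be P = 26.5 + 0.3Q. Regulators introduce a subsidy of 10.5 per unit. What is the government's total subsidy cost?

Competitive equilibrium: 48.5 − 0.8Q = 26.5 + 0.3Q → Q* = 20, P* = 32.5.
The subsidy lowers effective supply by 10.5: P = 16 + 0.3Q.
New quantity: 48.5 − 0.8Q = 16 + 0.3Q → Q' = 29.5455.
Total subsidy cost = 10.5 × 29.5455 = 310.23.

310.23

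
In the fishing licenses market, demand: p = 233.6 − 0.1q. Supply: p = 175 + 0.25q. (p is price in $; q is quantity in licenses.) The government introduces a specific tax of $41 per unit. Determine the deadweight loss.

Competitive equilibrium: 233.6 − 0.1q = 175 + 0.25q → q* = 167.4286, p* = 216.8571.
With the tax, the buyer price exceeds the seller price by 41: (233.6 − 0.1q) − (175 + 0.25q) = 41 → q' = 50.2857.
Δq = 167.4286 − 50.2857 = 117.1429; the wedge equals the tax, 41.
The triangle = ½ × 117.1429 × 41 = $2401.43.

$2401.43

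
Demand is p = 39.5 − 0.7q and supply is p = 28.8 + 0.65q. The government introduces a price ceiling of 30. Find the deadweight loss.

Competitive equilibrium: 39.5 − 0.7q = 28.8 + 0.65q → q* = 7.9259, p* = 33.9519.
At the ceiling p = 30, quantity supplied = (30 − 28.8)/0.65 = 1.8462.
Willingness to pay at q' = 1.8462: 39.5 − 0.7·1.8462 = 38.2077.
Δq = 7.9259 − 1.8462 = 6.0797; wedge = 38.2077 − 30 = 8.2077.
The triangle = ½ × 6.0797 × 8.2077 = 24.95.

24.95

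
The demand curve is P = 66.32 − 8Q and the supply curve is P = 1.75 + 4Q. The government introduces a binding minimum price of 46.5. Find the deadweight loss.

50.58

Competitive equilibrium: 66.32 − 8Q = 1.75 + 4Q → Q* = 5.3808, P* = 23.2733.
At the floor P = 46.5, quantity demanded = (66.32 − 46.5)/8 = 2.4775.
Sellers' marginal cost at Q' = 2.4775: 1.75 + 4·2.4775 = 11.66.
ΔQ = 5.3808 − 2.4775 = 2.9033; wedge = 46.5 − 11.66 = 34.84.
Welfare loss = ½ × 2.9033 × 34.84 = 50.58.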